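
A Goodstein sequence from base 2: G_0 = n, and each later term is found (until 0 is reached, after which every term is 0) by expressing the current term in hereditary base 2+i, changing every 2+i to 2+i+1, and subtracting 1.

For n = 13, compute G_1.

[0] 13 ≡ 2^(2 + 1) + 2^2 + 1 (base 2). Lift 3: 109. −1: 108.
[1] 108 ≡ 3^(3 + 1) + 3^3 (base 3). Lift 4: 1280. −1: 1279.

108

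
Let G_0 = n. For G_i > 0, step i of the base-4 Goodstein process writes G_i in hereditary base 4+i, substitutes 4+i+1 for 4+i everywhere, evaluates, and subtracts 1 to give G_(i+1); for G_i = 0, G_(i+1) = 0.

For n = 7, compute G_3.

G_0=7  [base 4] 4 + 3  →[4↦5]→  5 + 3 = 8  −1 ⇒ G_1=7
G_1=7  [base 5] 5 + 2  →[5↦6]→  6 + 2 = 8  −1 ⇒ G_2=7
G_2=7  [base 6] 6 + 1  →[6↦7]→  7 + 1 = 8  −1 ⇒ G_3=7
G_3=7  [base 7] 7  →[7↦8]→  8 = 8  −1 ⇒ G_4=7

7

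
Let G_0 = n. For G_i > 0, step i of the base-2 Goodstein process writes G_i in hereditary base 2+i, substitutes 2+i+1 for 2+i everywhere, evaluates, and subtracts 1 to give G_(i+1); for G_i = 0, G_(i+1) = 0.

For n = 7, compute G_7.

37665879

[0] 7 ≡ 2^2 + 2 + 1 (base 2). Lift 3: 31. −1: 30.
[1] 30 ≡ 3^3 + 3 (base 3). Lift 4: 260. −1: 259.
[2] 259 ≡ 4^4 + 3 (base 4). Lift 5: 3128. −1: 3127.
[3] 3127 ≡ 5^5 + 2 (base 5). Lift 6: 46658. −1: 46657.
[4] 46657 ≡ 6^6 + 1 (base 6). Lift 7: 823544. −1: 823543.
[5] 823543 ≡ 7^7 (base 7). Lift 8: 16777216. −1: 16777215.
[6] 16777215 ≡ 7·8^7 + 7·8^6 + 7·8^5 + 7·8^4 + 7·8^3 + 7·8^2 + 7·8 + 7 (base 8). Lift 9: 37665880. −1: 37665879.
[7] 37665879 ≡ 7·9^7 + 7·9^6 + 7·9^5 + 7·9^4 + 7·9^3 + 7·9^2 + 7·9 + 6 (base 9). Lift 10: 77777776. −1: 77777775.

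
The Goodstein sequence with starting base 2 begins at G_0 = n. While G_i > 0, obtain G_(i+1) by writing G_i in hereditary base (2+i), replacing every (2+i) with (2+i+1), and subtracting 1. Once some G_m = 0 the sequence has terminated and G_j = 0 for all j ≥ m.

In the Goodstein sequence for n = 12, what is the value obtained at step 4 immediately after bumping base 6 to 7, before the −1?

12 —HB2→ 2^(2 + 1) + 2^2 —bump→ 3^(3 + 1) + 3^3 = 108 —(−1)→ 107
107 —HB3→ 3^(3 + 1) + 2·3^2 + 2·3 + 2 —bump→ 4^(4 + 1) + 2·4^2 + 2·4 + 2 = 1066 —(−1)→ 1065
1065 —HB4→ 4^(4 + 1) + 2·4^2 + 2·4 + 1 —bump→ 5^(5 + 1) + 2·5^2 + 2·5 + 1 = 15686 —(−1)→ 15685
15685 —HB5→ 5^(5 + 1) + 2·5^2 + 2·5 —bump→ 6^(6 + 1) + 2·6^2 + 2·6 = 280020 —(−1)→ 280019

5764911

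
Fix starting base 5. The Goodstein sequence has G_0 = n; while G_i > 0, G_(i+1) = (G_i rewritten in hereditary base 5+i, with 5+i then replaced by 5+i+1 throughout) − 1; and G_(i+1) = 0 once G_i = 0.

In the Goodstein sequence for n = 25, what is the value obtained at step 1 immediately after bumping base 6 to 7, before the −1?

base 5: 25 = 5^2; at 6: 6^2 = 36; next = 35
base 6: 35 = 5·6 + 5; at 7: 5·7 + 5 = 40; next = 39

40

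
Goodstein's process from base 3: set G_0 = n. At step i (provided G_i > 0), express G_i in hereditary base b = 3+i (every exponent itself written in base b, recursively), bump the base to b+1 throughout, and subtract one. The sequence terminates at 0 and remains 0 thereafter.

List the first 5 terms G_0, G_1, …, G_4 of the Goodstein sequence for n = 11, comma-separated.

i=0: 11 = 3^2 + 2 (b=3); 3→4: 4^2 + 2 = 18; 18−1 = 17
i=1: 17 = 4^2 + 1 (b=4); 4→5: 5^2 + 1 = 26; 26−1 = 25
i=2: 25 = 5^2 (b=5); 5→6: 6^2 = 36; 36−1 = 35
i=3: 35 = 5·6 + 5 (b=6); 6→7: 5·7 + 5 = 40; 40−1 = 39

11, 17, 25, 35, 39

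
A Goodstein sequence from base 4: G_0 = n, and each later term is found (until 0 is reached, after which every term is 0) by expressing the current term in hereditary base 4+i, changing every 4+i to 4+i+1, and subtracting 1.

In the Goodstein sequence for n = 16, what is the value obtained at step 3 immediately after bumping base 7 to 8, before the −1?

34

G_0=16  [base 4] 4^2  →[4↦5]→  5^2 = 25  −1 ⇒ G_1=24
G_1=24  [base 5] 4·5 + 4  →[5↦6]→  4·6 + 4 = 28  −1 ⇒ G_2=27
G_2=27  [base 6] 4·6 + 3  →[6↦7]→  4·7 + 3 = 31  −1 ⇒ G_3=30
G_3=30  [base 7] 4·7 + 2  →[7↦8]→  4·8 + 2 = 34  −1 ⇒ G_4=33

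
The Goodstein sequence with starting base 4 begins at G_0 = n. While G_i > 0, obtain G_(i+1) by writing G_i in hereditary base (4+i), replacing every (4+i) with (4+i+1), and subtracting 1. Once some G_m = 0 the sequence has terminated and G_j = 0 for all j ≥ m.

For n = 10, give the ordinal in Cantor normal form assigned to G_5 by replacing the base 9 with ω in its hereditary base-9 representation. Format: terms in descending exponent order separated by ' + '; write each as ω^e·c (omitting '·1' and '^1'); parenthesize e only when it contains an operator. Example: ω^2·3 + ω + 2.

G_0 = 10. HB_4(10) = 2·4 + 2. Bump = 12. G_1 = 11.
G_1 = 11. HB_5(11) = 2·5 + 1. Bump = 13. G_2 = 12.
G_2 = 12. HB_6(12) = 2·6. Bump = 14. G_3 = 13.
G_3 = 13. HB_7(13) = 7 + 6. Bump = 14. G_4 = 13.
G_4 = 13. HB_8(13) = 8 + 5. Bump = 14. G_5 = 13.
G_5 = 13. HB_9(13) = 9 + 4. Bump = 14. G_6 = 13.

ω + 4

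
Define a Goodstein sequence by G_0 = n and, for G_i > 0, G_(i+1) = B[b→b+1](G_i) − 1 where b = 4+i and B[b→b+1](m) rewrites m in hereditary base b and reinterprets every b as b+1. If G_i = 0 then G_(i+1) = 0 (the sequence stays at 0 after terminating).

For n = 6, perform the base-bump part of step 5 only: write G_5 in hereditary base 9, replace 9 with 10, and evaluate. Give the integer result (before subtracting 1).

[0] 6 ≡ 4 + 2 (base 4). Lift 5: 7. −1: 6.
[1] 6 ≡ 5 + 1 (base 5). Lift 6: 7. −1: 6.
[2] 6 ≡ 6 (base 6). Lift 7: 7. −1: 6.
[3] 6 ≡ 6 (base 7). Lift 8: 6. −1: 5.
[4] 5 ≡ 5 (base 8). Lift 9: 5. −1: 4.

4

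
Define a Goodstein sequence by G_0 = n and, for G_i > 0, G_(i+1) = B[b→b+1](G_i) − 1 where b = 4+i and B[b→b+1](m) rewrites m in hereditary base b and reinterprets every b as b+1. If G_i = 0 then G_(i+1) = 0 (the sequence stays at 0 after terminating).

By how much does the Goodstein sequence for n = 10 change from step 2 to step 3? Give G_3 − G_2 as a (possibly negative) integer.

step 0: 10 = 2·4 + 2; sub 5 for 4: 2·5 + 2; = 12; G_1 = 12−1 = 11
step 1: 11 = 2·5 + 1; sub 6 for 5: 2·6 + 1; = 13; G_2 = 13−1 = 12
step 2: 12 = 2·6; sub 7 for 6: 2·7; = 14; G_3 = 14−1 = 13

1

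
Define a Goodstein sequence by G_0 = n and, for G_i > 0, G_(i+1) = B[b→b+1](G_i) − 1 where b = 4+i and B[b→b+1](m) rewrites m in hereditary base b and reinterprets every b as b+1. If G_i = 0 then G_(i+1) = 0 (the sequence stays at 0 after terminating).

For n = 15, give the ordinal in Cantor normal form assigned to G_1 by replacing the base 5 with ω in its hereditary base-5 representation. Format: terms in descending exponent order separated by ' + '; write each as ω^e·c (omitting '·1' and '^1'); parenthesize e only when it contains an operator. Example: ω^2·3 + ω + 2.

G_0 = 15. HB_4(15) = 3·4 + 3. Bump = 18. G_1 = 17.
G_1 = 17. HB_5(17) = 3·5 + 2. Bump = 20. G_2 = 19.

ω·3 + 2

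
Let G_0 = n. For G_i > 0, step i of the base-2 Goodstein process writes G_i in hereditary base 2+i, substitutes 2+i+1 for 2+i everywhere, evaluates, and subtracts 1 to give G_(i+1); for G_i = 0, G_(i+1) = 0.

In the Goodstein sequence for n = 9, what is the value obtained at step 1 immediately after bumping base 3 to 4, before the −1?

base 2: 9 = 2^(2 + 1) + 1; at 3: 3^(3 + 1) + 1 = 82; next = 81
base 3: 81 = 3^(3 + 1); at 4: 4^(4 + 1) = 1024; next = 1023

1024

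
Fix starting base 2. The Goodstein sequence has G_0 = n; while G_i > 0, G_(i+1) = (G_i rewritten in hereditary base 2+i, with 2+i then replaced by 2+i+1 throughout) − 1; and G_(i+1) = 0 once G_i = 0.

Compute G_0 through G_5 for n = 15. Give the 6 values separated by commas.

15, 111, 1283, 18752, 326593, 6588344

15 —HB2→ 2^(2 + 1) + 2^2 + 2 + 1 —bump→ 3^(3 + 1) + 3^3 + 3 + 1 = 112 —(−1)→ 111
111 —HB3→ 3^(3 + 1) + 3^3 + 3 —bump→ 4^(4 + 1) + 4^4 + 4 = 1284 —(−1)→ 1283
1283 —HB4→ 4^(4 + 1) + 4^4 + 3 —bump→ 5^(5 + 1) + 5^5 + 3 = 18753 —(−1)→ 18752
18752 —HB5→ 5^(5 + 1) + 5^5 + 2 —bump→ 6^(6 + 1) + 6^6 + 2 = 326594 —(−1)→ 326593
326593 —HB6→ 6^(6 + 1) + 6^6 + 1 —bump→ 7^(7 + 1) + 7^7 + 1 = 6588345 —(−1)→ 6588344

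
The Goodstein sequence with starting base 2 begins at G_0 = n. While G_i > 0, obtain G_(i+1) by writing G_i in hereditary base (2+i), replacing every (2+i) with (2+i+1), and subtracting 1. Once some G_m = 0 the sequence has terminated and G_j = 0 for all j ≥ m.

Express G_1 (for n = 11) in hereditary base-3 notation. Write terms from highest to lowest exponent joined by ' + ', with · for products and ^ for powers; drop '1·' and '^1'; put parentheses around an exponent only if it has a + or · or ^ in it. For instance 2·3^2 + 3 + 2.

[0] 11 ≡ 2^(2 + 1) + 2 + 1 (base 2). Lift 3: 85. −1: 84.
[1] 84 ≡ 3^(3 + 1) + 3 (base 3). Lift 4: 1028. −1: 1027.

3^(3 + 1) + 3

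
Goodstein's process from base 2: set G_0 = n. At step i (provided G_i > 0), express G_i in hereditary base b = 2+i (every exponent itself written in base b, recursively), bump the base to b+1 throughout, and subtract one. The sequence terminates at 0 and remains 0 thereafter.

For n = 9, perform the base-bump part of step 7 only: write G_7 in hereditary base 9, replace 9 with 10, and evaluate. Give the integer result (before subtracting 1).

G_0=9  [base 2] 2^(2 + 1) + 1  →[2↦3]→  3^(3 + 1) + 1 = 82  −1 ⇒ G_1=81
G_1=81  [base 3] 3^(3 + 1)  →[3↦4]→  4^(4 + 1) = 1024  −1 ⇒ G_2=1023
G_2=1023  [base 4] 3·4^4 + 3·4^3 + 3·4^2 + 3·4 + 3  →[4↦5]→  3·5^5 + 3·5^3 + 3·5^2 + 3·5 + 3 = 9843  −1 ⇒ G_3=9842
G_3=9842  [base 5] 3·5^5 + 3·5^3 + 3·5^2 + 3·5 + 2  →[5↦6]→  3·6^6 + 3·6^3 + 3·6^2 + 3·6 + 2 = 140744  −1 ⇒ G_4=140743
G_4=140743  [base 6] 3·6^6 + 3·6^3 + 3·6^2 + 3·6 + 1  →[6↦7]→  3·7^7 + 3·7^3 + 3·7^2 + 3·7 + 1 = 2471827  −1 ⇒ G_5=2471826
G_5=2471826  [base 7] 3·7^7 + 3·7^3 + 3·7^2 + 3·7  →[7↦8]→  3·8^8 + 3·8^3 + 3·8^2 + 3·8 = 50333400  −1 ⇒ G_6=50333399
G_6=50333399  [base 8] 3·8^8 + 3·8^3 + 3·8^2 + 2·8 + 7  →[8↦9]→  3·9^9 + 3·9^3 + 3·9^2 + 2·9 + 7 = 1162263922  −1 ⇒ G_7=1162263921
G_7=1162263921  [base 9] 3·9^9 + 3·9^3 + 3·9^2 + 2·9 + 6  →[9↦10]→  3·10^10 + 3·10^3 + 3·10^2 + 2·10 + 6 = 30000003326  −1 ⇒ G_8=30000003325

30000003326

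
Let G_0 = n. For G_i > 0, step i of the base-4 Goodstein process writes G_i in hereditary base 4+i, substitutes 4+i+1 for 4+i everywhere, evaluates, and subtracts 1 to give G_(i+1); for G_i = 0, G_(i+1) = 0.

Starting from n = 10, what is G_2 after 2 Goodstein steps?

12

base 4: 10 = 2·4 + 2; at 5: 2·5 + 2 = 12; next = 11
base 5: 11 = 2·5 + 1; at 6: 2·6 + 1 = 13; next = 12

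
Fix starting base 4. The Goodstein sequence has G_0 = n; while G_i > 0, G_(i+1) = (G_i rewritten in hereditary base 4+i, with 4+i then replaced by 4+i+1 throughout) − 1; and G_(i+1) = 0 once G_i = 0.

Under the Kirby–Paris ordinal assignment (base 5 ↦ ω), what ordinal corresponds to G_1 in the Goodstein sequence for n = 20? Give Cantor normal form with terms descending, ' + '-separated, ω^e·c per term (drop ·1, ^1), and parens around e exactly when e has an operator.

ω^2 + 4

(0) 20|_4 = 4^2 + 4 ↦ 5^2 + 5|_5 = 30 ⇒ 29
(1) 29|_5 = 5^2 + 4 ↦ 6^2 + 4|_6 = 40 ⇒ 39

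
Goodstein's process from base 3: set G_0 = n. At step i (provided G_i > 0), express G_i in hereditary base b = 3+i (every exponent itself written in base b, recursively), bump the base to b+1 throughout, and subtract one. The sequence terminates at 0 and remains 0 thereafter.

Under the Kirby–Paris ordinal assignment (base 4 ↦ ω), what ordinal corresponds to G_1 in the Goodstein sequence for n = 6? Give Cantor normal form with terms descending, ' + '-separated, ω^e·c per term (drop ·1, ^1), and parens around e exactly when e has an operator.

ω + 3

G_0=6  [base 3] 2·3  →[3↦4]→  2·4 = 8  −1 ⇒ G_1=7
G_1=7  [base 4] 4 + 3  →[4↦5]→  5 + 3 = 8  −1 ⇒ G_2=7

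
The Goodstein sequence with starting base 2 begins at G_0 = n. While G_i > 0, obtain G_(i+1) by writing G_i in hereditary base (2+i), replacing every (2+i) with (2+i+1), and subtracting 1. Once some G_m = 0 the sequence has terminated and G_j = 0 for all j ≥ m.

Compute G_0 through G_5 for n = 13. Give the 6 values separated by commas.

(0) 13|_2 = 2^(2 + 1) + 2^2 + 1 ↦ 3^(3 + 1) + 3^3 + 1|_3 = 109 ⇒ 108
(1) 108|_3 = 3^(3 + 1) + 3^3 ↦ 4^(4 + 1) + 4^4|_4 = 1280 ⇒ 1279
(2) 1279|_4 = 4^(4 + 1) + 3·4^3 + 3·4^2 + 3·4 + 3 ↦ 5^(5 + 1) + 3·5^3 + 3·5^2 + 3·5 + 3|_5 = 16093 ⇒ 16092
(3) 16092|_5 = 5^(5 + 1) + 3·5^3 + 3·5^2 + 3·5 + 2 ↦ 6^(6 + 1) + 3·6^3 + 3·6^2 + 3·6 + 2|_6 = 280712 ⇒ 280711
(4) 280711|_6 = 6^(6 + 1) + 3·6^3 + 3·6^2 + 3·6 + 1 ↦ 7^(7 + 1) + 3·7^3 + 3·7^2 + 3·7 + 1|_7 = 5765999 ⇒ 5765998

13, 108, 1279, 16092, 280711, 5765998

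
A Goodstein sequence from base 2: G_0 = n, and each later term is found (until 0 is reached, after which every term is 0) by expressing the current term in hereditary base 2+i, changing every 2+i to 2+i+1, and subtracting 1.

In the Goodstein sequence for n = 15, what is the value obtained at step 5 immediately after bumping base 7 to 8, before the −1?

150994944

(0) 15|_2 = 2^(2 + 1) + 2^2 + 2 + 1 ↦ 3^(3 + 1) + 3^3 + 3 + 1|_3 = 112 ⇒ 111
(1) 111|_3 = 3^(3 + 1) + 3^3 + 3 ↦ 4^(4 + 1) + 4^4 + 4|_4 = 1284 ⇒ 1283
(2) 1283|_4 = 4^(4 + 1) + 4^4 + 3 ↦ 5^(5 + 1) + 5^5 + 3|_5 = 18753 ⇒ 18752
(3) 18752|_5 = 5^(5 + 1) + 5^5 + 2 ↦ 6^(6 + 1) + 6^6 + 2|_6 = 326594 ⇒ 326593
(4) 326593|_6 = 6^(6 + 1) + 6^6 + 1 ↦ 7^(7 + 1) + 7^7 + 1|_7 = 6588345 ⇒ 6588344
(5) 6588344|_7 = 7^(7 + 1) + 7^7 ↦ 8^(8 + 1) + 8^8|_8 = 150994944 ⇒ 150994943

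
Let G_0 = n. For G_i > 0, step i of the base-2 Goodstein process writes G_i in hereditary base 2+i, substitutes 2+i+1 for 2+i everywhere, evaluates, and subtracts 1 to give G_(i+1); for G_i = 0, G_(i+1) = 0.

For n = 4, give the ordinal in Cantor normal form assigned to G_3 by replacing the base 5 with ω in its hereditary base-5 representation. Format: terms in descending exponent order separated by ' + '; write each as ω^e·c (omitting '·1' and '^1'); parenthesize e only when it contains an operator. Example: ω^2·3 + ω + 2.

ω^2·2 + ω·2

base 2: 4 = 2^2; at 3: 3^3 = 27; next = 26
base 3: 26 = 2·3^2 + 2·3 + 2; at 4: 2·4^2 + 2·4 + 2 = 42; next = 41
base 4: 41 = 2·4^2 + 2·4 + 1; at 5: 2·5^2 + 2·5 + 1 = 61; next = 60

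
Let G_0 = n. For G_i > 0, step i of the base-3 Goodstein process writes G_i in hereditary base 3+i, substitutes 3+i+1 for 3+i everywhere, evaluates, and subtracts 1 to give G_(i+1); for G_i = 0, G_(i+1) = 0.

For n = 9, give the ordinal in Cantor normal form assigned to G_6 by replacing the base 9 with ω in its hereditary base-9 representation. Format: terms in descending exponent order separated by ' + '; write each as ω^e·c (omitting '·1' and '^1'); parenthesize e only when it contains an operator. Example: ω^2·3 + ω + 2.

G_0 = 9. HB_3(9) = 3^2. Bump = 16. G_1 = 15.
G_1 = 15. HB_4(15) = 3·4 + 3. Bump = 18. G_2 = 17.
G_2 = 17. HB_5(17) = 3·5 + 2. Bump = 20. G_3 = 19.
G_3 = 19. HB_6(19) = 3·6 + 1. Bump = 22. G_4 = 21.
G_4 = 21. HB_7(21) = 3·7. Bump = 24. G_5 = 23.
G_5 = 23. HB_8(23) = 2·8 + 7. Bump = 25. G_6 = 24.

ω·2 + 6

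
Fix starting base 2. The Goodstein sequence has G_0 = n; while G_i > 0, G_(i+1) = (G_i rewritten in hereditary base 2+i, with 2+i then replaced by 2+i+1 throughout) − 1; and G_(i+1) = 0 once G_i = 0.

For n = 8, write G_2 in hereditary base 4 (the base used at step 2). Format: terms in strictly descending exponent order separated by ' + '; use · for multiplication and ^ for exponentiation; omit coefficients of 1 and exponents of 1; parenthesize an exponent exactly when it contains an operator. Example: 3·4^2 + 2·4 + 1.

[0] 8 ≡ 2^(2 + 1) (base 2). Lift 3: 81. −1: 80.
[1] 80 ≡ 2·3^3 + 2·3^2 + 2·3 + 2 (base 3). Lift 4: 554. −1: 553.
[2] 553 ≡ 2·4^4 + 2·4^2 + 2·4 + 1 (base 4). Lift 5: 6311. −1: 6310.

2·4^4 + 2·4^2 + 2·4 + 1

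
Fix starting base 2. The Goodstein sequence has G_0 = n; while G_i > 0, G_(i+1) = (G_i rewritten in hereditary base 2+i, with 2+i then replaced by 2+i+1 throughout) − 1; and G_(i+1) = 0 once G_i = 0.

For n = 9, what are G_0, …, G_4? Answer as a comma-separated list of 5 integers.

step 0: 9 = 2^(2 + 1) + 1; sub 3 for 2: 3^(3 + 1) + 1; = 82; G_1 = 82−1 = 81
step 1: 81 = 3^(3 + 1); sub 4 for 3: 4^(4 + 1); = 1024; G_2 = 1024−1 = 1023
step 2: 1023 = 3·4^4 + 3·4^3 + 3·4^2 + 3·4 + 3; sub 5 for 4: 3·5^5 + 3·5^3 + 3·5^2 + 3·5 + 3; = 9843; G_3 = 9843−1 = 9842
step 3: 9842 = 3·5^5 + 3·5^3 + 3·5^2 + 3·5 + 2; sub 6 for 5: 3·6^6 + 3·6^3 + 3·6^2 + 3·6 + 2; = 140744; G_4 = 140744−1 = 140743

9, 81, 1023, 9842, 140743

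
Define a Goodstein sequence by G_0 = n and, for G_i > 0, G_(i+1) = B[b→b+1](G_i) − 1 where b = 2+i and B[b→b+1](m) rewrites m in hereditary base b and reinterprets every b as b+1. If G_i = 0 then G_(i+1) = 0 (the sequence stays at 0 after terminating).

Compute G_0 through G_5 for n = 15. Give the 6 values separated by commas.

G_0 = 15. HB_2(15) = 2^(2 + 1) + 2^2 + 2 + 1. Bump = 112. G_1 = 111.
G_1 = 111. HB_3(111) = 3^(3 + 1) + 3^3 + 3. Bump = 1284. G_2 = 1283.
G_2 = 1283. HB_4(1283) = 4^(4 + 1) + 4^4 + 3. Bump = 18753. G_3 = 18752.
G_3 = 18752. HB_5(18752) = 5^(5 + 1) + 5^5 + 2. Bump = 326594. G_4 = 326593.
G_4 = 326593. HB_6(326593) = 6^(6 + 1) + 6^6 + 1. Bump = 6588345. G_5 = 6588344.

15, 111, 1283, 18752, 326593, 6588344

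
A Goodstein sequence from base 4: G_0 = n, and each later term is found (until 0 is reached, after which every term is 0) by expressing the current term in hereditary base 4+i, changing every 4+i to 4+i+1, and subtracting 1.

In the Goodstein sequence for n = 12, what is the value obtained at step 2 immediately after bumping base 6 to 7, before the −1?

[0] 12 ≡ 3·4 (base 4). Lift 5: 15. −1: 14.
[1] 14 ≡ 2·5 + 4 (base 5). Lift 6: 16. −1: 15.
[2] 15 ≡ 2·6 + 3 (base 6). Lift 7: 17. −1: 16.

17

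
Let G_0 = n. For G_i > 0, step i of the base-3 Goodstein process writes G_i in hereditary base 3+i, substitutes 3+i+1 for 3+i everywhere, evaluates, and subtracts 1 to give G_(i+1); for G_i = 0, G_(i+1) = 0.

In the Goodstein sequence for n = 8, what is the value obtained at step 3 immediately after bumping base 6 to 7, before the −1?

G_0 = 8. HB_3(8) = 2·3 + 2. Bump = 10. G_1 = 9.
G_1 = 9. HB_4(9) = 2·4 + 1. Bump = 11. G_2 = 10.
G_2 = 10. HB_5(10) = 2·5. Bump = 12. G_3 = 11.
G_3 = 11. HB_6(11) = 6 + 5. Bump = 12. G_4 = 11.

12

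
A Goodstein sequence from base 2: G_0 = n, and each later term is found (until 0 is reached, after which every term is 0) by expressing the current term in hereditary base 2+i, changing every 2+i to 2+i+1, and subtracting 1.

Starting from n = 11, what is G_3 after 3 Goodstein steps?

11 —HB2→ 2^(2 + 1) + 2 + 1 —bump→ 3^(3 + 1) + 3 + 1 = 85 —(−1)→ 84
84 —HB3→ 3^(3 + 1) + 3 —bump→ 4^(4 + 1) + 4 = 1028 —(−1)→ 1027
1027 —HB4→ 4^(4 + 1) + 3 —bump→ 5^(5 + 1) + 3 = 15628 —(−1)→ 15627
15627 —HB5→ 5^(5 + 1) + 2 —bump→ 6^(6 + 1) + 2 = 279938 —(−1)→ 279937

15627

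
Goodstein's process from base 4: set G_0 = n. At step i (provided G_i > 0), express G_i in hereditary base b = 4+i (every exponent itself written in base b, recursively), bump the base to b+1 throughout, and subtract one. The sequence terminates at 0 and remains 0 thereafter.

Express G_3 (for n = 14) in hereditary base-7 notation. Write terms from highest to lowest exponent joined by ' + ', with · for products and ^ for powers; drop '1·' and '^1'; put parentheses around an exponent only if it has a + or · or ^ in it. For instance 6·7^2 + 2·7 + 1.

[0] 14 ≡ 3·4 + 2 (base 4). Lift 5: 17. −1: 16.
[1] 16 ≡ 3·5 + 1 (base 5). Lift 6: 19. −1: 18.
[2] 18 ≡ 3·6 (base 6). Lift 7: 21. −1: 20.

2·7 + 6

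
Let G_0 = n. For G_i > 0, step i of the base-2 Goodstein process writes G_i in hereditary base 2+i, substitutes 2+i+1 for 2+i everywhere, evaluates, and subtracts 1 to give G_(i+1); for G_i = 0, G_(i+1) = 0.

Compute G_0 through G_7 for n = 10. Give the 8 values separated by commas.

10, 83, 1025, 15625, 279935, 4215754, 84073323, 1937434592

G_0=10  [base 2] 2^(2 + 1) + 2  →[2↦3]→  3^(3 + 1) + 3 = 84  −1 ⇒ G_1=83
G_1=83  [base 3] 3^(3 + 1) + 2  →[3↦4]→  4^(4 + 1) + 2 = 1026  −1 ⇒ G_2=1025
G_2=1025  [base 4] 4^(4 + 1) + 1  →[4↦5]→  5^(5 + 1) + 1 = 15626  −1 ⇒ G_3=15625
G_3=15625  [base 5] 5^(5 + 1)  →[5↦6]→  6^(6 + 1) = 279936  −1 ⇒ G_4=279935
G_4=279935  [base 6] 5·6^6 + 5·6^5 + 5·6^4 + 5·6^3 + 5·6^2 + 5·6 + 5  →[6↦7]→  5·7^7 + 5·7^5 + 5·7^4 + 5·7^3 + 5·7^2 + 5·7 + 5 = 4215755  −1 ⇒ G_5=4215754
G_5=4215754  [base 7] 5·7^7 + 5·7^5 + 5·7^4 + 5·7^3 + 5·7^2 + 5·7 + 4  →[7↦8]→  5·8^8 + 5·8^5 + 5·8^4 + 5·8^3 + 5·8^2 + 5·8 + 4 = 84073324  −1 ⇒ G_6=84073323
G_6=84073323  [base 8] 5·8^8 + 5·8^5 + 5·8^4 + 5·8^3 + 5·8^2 + 5·8 + 3  →[8↦9]→  5·9^9 + 5·9^5 + 5·9^4 + 5·9^3 + 5·9^2 + 5·9 + 3 = 1937434593  −1 ⇒ G_7=1937434592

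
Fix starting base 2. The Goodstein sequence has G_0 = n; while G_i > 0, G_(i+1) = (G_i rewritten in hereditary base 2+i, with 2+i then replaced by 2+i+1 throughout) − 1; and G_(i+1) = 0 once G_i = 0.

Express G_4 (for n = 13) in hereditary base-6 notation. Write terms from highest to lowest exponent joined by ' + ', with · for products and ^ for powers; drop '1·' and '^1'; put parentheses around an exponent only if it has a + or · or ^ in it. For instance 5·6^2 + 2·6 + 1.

6^(6 + 1) + 3·6^3 + 3·6^2 + 3·6 + 1

G_0=13  [base 2] 2^(2 + 1) + 2^2 + 1  →[2↦3]→  3^(3 + 1) + 3^3 + 1 = 109  −1 ⇒ G_1=108
G_1=108  [base 3] 3^(3 + 1) + 3^3  →[3↦4]→  4^(4 + 1) + 4^4 = 1280  −1 ⇒ G_2=1279
G_2=1279  [base 4] 4^(4 + 1) + 3·4^3 + 3·4^2 + 3·4 + 3  →[4↦5]→  5^(5 + 1) + 3·5^3 + 3·5^2 + 3·5 + 3 = 16093  −1 ⇒ G_3=16092
G_3=16092  [base 5] 5^(5 + 1) + 3·5^3 + 3·5^2 + 3·5 + 2  →[5↦6]→  6^(6 + 1) + 3·6^3 + 3·6^2 + 3·6 + 2 = 280712  −1 ⇒ G_4=280711
G_4=280711  [base 6] 6^(6 + 1) + 3·6^3 + 3·6^2 + 3·6 + 1  →[6↦7]→  7^(7 + 1) + 3·7^3 + 3·7^2 + 3·7 + 1 = 5765999  −1 ⇒ G_5=5765998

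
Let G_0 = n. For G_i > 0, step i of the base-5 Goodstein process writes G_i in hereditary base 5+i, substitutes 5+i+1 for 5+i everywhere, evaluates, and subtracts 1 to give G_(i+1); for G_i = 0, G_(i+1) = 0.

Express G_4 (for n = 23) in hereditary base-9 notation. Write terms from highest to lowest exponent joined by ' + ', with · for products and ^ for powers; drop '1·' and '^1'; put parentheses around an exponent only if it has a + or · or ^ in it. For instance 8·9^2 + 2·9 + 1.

3·9 + 8

G_0 = 23. HB_5(23) = 4·5 + 3. Bump = 27. G_1 = 26.
G_1 = 26. HB_6(26) = 4·6 + 2. Bump = 30. G_2 = 29.
G_2 = 29. HB_7(29) = 4·7 + 1. Bump = 33. G_3 = 32.
G_3 = 32. HB_8(32) = 4·8. Bump = 36. G_4 = 35.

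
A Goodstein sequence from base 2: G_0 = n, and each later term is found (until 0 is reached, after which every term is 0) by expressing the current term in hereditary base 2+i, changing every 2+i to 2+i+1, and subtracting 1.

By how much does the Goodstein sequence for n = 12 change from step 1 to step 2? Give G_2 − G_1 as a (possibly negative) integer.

12 —HB2→ 2^(2 + 1) + 2^2 —bump→ 3^(3 + 1) + 3^3 = 108 —(−1)→ 107
107 —HB3→ 3^(3 + 1) + 2·3^2 + 2·3 + 2 —bump→ 4^(4 + 1) + 2·4^2 + 2·4 + 2 = 1066 —(−1)→ 1065

958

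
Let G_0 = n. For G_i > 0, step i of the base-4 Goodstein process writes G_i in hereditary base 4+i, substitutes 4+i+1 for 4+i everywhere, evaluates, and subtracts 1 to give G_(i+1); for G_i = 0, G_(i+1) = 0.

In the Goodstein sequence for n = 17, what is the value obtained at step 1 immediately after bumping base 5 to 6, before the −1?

36

G_0 = 17. HB_4(17) = 4^2 + 1. Bump = 26. G_1 = 25.
G_1 = 25. HB_5(25) = 5^2. Bump = 36. G_2 = 35.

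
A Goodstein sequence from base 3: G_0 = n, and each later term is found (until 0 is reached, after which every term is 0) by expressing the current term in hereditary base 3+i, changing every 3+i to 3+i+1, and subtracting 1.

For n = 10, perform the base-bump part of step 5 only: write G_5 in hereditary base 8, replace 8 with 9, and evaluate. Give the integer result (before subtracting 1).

37

(0) 10|_3 = 3^2 + 1 ↦ 4^2 + 1|_4 = 17 ⇒ 16
(1) 16|_4 = 4^2 ↦ 5^2|_5 = 25 ⇒ 24
(2) 24|_5 = 4·5 + 4 ↦ 4·6 + 4|_6 = 28 ⇒ 27
(3) 27|_6 = 4·6 + 3 ↦ 4·7 + 3|_7 = 31 ⇒ 30
(4) 30|_7 = 4·7 + 2 ↦ 4·8 + 2|_8 = 34 ⇒ 33
(5) 33|_8 = 4·8 + 1 ↦ 4·9 + 1|_9 = 37 ⇒ 36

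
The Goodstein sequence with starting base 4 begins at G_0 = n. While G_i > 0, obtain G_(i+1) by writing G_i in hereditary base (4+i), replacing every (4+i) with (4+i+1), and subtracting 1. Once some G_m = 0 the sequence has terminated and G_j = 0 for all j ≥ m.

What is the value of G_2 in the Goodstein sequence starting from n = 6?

6

i=0: 6 = 4 + 2 (b=4); 4→5: 5 + 2 = 7; 7−1 = 6
i=1: 6 = 5 + 1 (b=5); 5→6: 6 + 1 = 7; 7−1 = 6
i=2: 6 = 6 (b=6); 6→7: 7 = 7; 7−1 = 6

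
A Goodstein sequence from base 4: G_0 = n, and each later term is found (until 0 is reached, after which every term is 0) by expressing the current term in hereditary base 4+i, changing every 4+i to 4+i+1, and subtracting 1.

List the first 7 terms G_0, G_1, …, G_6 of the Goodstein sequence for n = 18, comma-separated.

G_0 = 18. HB_4(18) = 4^2 + 2. Bump = 27. G_1 = 26.
G_1 = 26. HB_5(26) = 5^2 + 1. Bump = 37. G_2 = 36.
G_2 = 36. HB_6(36) = 6^2. Bump = 49. G_3 = 48.
G_3 = 48. HB_7(48) = 6·7 + 6. Bump = 54. G_4 = 53.
G_4 = 53. HB_8(53) = 6·8 + 5. Bump = 59. G_5 = 58.
G_5 = 58. HB_9(58) = 6·9 + 4. Bump = 64. G_6 = 63.

18, 26, 36, 48, 53, 58, 63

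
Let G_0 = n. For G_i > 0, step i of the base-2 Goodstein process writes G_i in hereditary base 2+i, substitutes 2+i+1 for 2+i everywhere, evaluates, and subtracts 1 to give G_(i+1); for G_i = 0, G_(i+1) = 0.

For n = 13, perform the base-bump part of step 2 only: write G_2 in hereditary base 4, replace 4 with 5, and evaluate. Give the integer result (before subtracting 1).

16093

i=0: 13 = 2^(2 + 1) + 2^2 + 1 (b=2); 2→3: 3^(3 + 1) + 3^3 + 1 = 109; 109−1 = 108
i=1: 108 = 3^(3 + 1) + 3^3 (b=3); 3→4: 4^(4 + 1) + 4^4 = 1280; 1280−1 = 1279
i=2: 1279 = 4^(4 + 1) + 3·4^3 + 3·4^2 + 3·4 + 3 (b=4); 4→5: 5^(5 + 1) + 3·5^3 + 3·5^2 + 3·5 + 3 = 16093; 16093−1 = 16092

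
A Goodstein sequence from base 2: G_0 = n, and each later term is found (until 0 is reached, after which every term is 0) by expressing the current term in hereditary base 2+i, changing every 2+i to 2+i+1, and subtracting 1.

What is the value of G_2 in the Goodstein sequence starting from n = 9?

1023

step 0: 9 = 2^(2 + 1) + 1; sub 3 for 2: 3^(3 + 1) + 1; = 82; G_1 = 82−1 = 81
step 1: 81 = 3^(3 + 1); sub 4 for 3: 4^(4 + 1); = 1024; G_2 = 1024−1 = 1023
step 2: 1023 = 3·4^4 + 3·4^3 + 3·4^2 + 3·4 + 3; sub 5 for 4: 3·5^5 + 3·5^3 + 3·5^2 + 3·5 + 3; = 9843; G_3 = 9843−1 = 9842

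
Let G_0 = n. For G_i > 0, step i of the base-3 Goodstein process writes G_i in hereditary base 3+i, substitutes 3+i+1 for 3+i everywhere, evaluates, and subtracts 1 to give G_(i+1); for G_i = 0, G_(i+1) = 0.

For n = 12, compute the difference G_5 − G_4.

14

base 3: 12 = 3^2 + 3; at 4: 4^2 + 4 = 20; next = 19
base 4: 19 = 4^2 + 3; at 5: 5^2 + 3 = 28; next = 27
base 5: 27 = 5^2 + 2; at 6: 6^2 + 2 = 38; next = 37
base 6: 37 = 6^2 + 1; at 7: 7^2 + 1 = 50; next = 49
base 7: 49 = 7^2; at 8: 8^2 = 64; next = 63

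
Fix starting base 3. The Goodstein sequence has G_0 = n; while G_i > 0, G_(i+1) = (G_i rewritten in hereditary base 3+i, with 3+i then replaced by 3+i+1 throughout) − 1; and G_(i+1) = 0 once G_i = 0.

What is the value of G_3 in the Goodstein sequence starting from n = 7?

9

G_0 = 7. HB_3(7) = 2·3 + 1. Bump = 9. G_1 = 8.
G_1 = 8. HB_4(8) = 2·4. Bump = 10. G_2 = 9.
G_2 = 9. HB_5(9) = 5 + 4. Bump = 10. G_3 = 9.
G_3 = 9. HB_6(9) = 6 + 3. Bump = 10. G_4 = 9.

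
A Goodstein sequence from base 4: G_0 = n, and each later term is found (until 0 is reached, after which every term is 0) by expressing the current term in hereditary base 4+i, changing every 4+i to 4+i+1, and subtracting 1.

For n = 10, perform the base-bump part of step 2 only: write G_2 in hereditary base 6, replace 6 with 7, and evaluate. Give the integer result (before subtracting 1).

10 —HB4→ 2·4 + 2 —bump→ 2·5 + 2 = 12 —(−1)→ 11
11 —HB5→ 2·5 + 1 —bump→ 2·6 + 1 = 13 —(−1)→ 12

14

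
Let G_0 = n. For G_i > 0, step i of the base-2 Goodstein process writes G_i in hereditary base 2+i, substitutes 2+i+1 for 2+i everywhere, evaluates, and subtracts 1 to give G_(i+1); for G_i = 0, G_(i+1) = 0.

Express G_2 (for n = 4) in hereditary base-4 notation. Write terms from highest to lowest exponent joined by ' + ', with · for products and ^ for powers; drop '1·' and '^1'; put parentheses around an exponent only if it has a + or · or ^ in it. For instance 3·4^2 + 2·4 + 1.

(0) 4|_2 = 2^2 ↦ 3^3|_3 = 27 ⇒ 26
(1) 26|_3 = 2·3^2 + 2·3 + 2 ↦ 2·4^2 + 2·4 + 2|_4 = 42 ⇒ 41

2·4^2 + 2·4 + 1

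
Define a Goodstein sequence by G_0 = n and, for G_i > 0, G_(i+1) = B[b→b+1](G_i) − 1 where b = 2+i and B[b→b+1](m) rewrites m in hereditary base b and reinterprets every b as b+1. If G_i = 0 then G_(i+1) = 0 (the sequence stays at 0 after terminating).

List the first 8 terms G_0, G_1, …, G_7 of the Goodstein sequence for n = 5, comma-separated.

base 2: 5 = 2^2 + 1; at 3: 3^3 + 1 = 28; next = 27
base 3: 27 = 3^3; at 4: 4^4 = 256; next = 255
base 4: 255 = 3·4^3 + 3·4^2 + 3·4 + 3; at 5: 3·5^3 + 3·5^2 + 3·5 + 3 = 468; next = 467
base 5: 467 = 3·5^3 + 3·5^2 + 3·5 + 2; at 6: 3·6^3 + 3·6^2 + 3·6 + 2 = 776; next = 775
base 6: 775 = 3·6^3 + 3·6^2 + 3·6 + 1; at 7: 3·7^3 + 3·7^2 + 3·7 + 1 = 1198; next = 1197
base 7: 1197 = 3·7^3 + 3·7^2 + 3·7; at 8: 3·8^3 + 3·8^2 + 3·8 = 1752; next = 1751
base 8: 1751 = 3·8^3 + 3·8^2 + 2·8 + 7; at 9: 3·9^3 + 3·9^2 + 2·9 + 7 = 2455; next = 2454

5, 27, 255, 467, 775, 1197, 1751, 2454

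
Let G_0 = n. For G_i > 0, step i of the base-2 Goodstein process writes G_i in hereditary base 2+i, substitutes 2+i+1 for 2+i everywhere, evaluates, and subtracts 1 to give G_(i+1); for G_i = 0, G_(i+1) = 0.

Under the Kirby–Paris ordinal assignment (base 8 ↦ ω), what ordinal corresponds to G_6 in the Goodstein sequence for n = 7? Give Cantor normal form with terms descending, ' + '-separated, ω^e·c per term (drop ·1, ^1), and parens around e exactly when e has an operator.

i=0: 7 = 2^2 + 2 + 1 (b=2); 2→3: 3^3 + 3 + 1 = 31; 31−1 = 30
i=1: 30 = 3^3 + 3 (b=3); 3→4: 4^4 + 4 = 260; 260−1 = 259
i=2: 259 = 4^4 + 3 (b=4); 4→5: 5^5 + 3 = 3128; 3128−1 = 3127
i=3: 3127 = 5^5 + 2 (b=5); 5→6: 6^6 + 2 = 46658; 46658−1 = 46657
i=4: 46657 = 6^6 + 1 (b=6); 6→7: 7^7 + 1 = 823544; 823544−1 = 823543
i=5: 823543 = 7^7 (b=7); 7→8: 8^8 = 16777216; 16777216−1 = 16777215
i=6: 16777215 = 7·8^7 + 7·8^6 + 7·8^5 + 7·8^4 + 7·8^3 + 7·8^2 + 7·8 + 7 (b=8); 8→9: 7·9^7 + 7·9^6 + 7·9^5 + 7·9^4 + 7·9^3 + 7·9^2 + 7·9 + 7 = 37665880; 37665880−1 = 37665879

ω^7·7 + ω^6·7 + ω^5·7 + ω^4·7 + ω^3·7 + ω^2·7 + ω·7 + 7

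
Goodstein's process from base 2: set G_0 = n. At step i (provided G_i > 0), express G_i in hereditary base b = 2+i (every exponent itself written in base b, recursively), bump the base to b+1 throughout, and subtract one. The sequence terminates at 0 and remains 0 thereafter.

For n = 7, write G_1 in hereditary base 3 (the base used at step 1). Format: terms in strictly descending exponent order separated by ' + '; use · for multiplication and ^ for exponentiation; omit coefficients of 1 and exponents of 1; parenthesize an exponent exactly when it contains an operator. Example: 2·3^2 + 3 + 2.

3^3 + 3

[0] 7 ≡ 2^2 + 2 + 1 (base 2). Lift 3: 31. −1: 30.
[1] 30 ≡ 3^3 + 3 (base 3). Lift 4: 260. −1: 259.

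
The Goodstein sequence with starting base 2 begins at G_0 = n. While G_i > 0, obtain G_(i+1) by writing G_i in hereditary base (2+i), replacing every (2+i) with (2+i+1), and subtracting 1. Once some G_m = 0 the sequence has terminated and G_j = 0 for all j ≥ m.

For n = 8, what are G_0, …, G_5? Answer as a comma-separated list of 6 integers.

8, 80, 553, 6310, 93395, 1647195

base 2: 8 = 2^(2 + 1); at 3: 3^(3 + 1) = 81; next = 80
base 3: 80 = 2·3^3 + 2·3^2 + 2·3 + 2; at 4: 2·4^4 + 2·4^2 + 2·4 + 2 = 554; next = 553
base 4: 553 = 2·4^4 + 2·4^2 + 2·4 + 1; at 5: 2·5^5 + 2·5^2 + 2·5 + 1 = 6311; next = 6310
base 5: 6310 = 2·5^5 + 2·5^2 + 2·5; at 6: 2·6^6 + 2·6^2 + 2·6 = 93396; next = 93395
base 6: 93395 = 2·6^6 + 2·6^2 + 6 + 5; at 7: 2·7^7 + 2·7^2 + 7 + 5 = 1647196; next = 1647195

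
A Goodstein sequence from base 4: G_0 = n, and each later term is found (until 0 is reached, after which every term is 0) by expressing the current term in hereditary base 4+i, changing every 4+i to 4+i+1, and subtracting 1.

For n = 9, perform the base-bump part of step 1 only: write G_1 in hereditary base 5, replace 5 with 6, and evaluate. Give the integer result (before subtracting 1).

12

G_0=9  [base 4] 2·4 + 1  →[4↦5]→  2·5 + 1 = 11  −1 ⇒ G_1=10
G_1=10  [base 5] 2·5  →[5↦6]→  2·6 = 12  −1 ⇒ G_2=11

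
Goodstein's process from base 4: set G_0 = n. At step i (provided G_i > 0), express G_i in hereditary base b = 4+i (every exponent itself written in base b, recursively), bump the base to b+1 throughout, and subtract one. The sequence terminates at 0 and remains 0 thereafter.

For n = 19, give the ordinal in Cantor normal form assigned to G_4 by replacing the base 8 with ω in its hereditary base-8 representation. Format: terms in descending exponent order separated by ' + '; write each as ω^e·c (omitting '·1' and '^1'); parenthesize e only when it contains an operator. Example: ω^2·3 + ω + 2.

ω·7 + 7

G_0=19  [base 4] 4^2 + 3  →[4↦5]→  5^2 + 3 = 28  −1 ⇒ G_1=27
G_1=27  [base 5] 5^2 + 2  →[5↦6]→  6^2 + 2 = 38  −1 ⇒ G_2=37
G_2=37  [base 6] 6^2 + 1  →[6↦7]→  7^2 + 1 = 50  −1 ⇒ G_3=49
G_3=49  [base 7] 7^2  →[7↦8]→  8^2 = 64  −1 ⇒ G_4=63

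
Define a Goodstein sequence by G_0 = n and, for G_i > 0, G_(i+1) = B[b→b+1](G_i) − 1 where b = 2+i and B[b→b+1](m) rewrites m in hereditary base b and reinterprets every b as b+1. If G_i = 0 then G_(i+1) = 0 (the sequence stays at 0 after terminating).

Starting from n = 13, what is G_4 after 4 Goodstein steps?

280711

G_0 = 13. HB_2(13) = 2^(2 + 1) + 2^2 + 1. Bump = 109. G_1 = 108.
G_1 = 108. HB_3(108) = 3^(3 + 1) + 3^3. Bump = 1280. G_2 = 1279.
G_2 = 1279. HB_4(1279) = 4^(4 + 1) + 3·4^3 + 3·4^2 + 3·4 + 3. Bump = 16093. G_3 = 16092.
G_3 = 16092. HB_5(16092) = 5^(5 + 1) + 3·5^3 + 3·5^2 + 3·5 + 2. Bump = 280712. G_4 = 280711.
G_4 = 280711. HB_6(280711) = 6^(6 + 1) + 3·6^3 + 3·6^2 + 3·6 + 1. Bump = 5765999. G_5 = 5765998.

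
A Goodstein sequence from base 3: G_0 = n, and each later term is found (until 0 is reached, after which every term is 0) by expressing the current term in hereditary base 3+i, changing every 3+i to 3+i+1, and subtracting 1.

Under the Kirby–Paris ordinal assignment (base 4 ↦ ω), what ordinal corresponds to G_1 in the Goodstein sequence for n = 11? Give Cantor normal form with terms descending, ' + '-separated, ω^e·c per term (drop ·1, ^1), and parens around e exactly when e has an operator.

(0) 11|_3 = 3^2 + 2 ↦ 4^2 + 2|_4 = 18 ⇒ 17
(1) 17|_4 = 4^2 + 1 ↦ 5^2 + 1|_5 = 26 ⇒ 25

ω^2 + 1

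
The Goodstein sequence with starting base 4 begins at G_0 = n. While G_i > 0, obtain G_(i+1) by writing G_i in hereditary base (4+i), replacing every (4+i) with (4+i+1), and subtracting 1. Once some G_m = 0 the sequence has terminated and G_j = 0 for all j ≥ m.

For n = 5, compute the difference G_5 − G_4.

step 0: 5 = 4 + 1; sub 5 for 4: 5 + 1; = 6; G_1 = 6−1 = 5
step 1: 5 = 5; sub 6 for 5: 6; = 6; G_2 = 6−1 = 5
step 2: 5 = 5; sub 7 for 6: 5; = 5; G_3 = 5−1 = 4
step 3: 4 = 4; sub 8 for 7: 4; = 4; G_4 = 4−1 = 3
step 4: 3 = 3; sub 9 for 8: 3; = 3; G_5 = 3−1 = 2

-1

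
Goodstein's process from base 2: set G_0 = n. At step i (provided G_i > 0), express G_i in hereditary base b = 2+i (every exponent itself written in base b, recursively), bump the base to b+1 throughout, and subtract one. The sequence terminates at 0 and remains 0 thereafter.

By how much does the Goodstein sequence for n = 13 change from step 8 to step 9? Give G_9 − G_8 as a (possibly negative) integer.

[0] 13 ≡ 2^(2 + 1) + 2^2 + 1 (base 2). Lift 3: 109. −1: 108.
[1] 108 ≡ 3^(3 + 1) + 3^3 (base 3). Lift 4: 1280. −1: 1279.
[2] 1279 ≡ 4^(4 + 1) + 3·4^3 + 3·4^2 + 3·4 + 3 (base 4). Lift 5: 16093. −1: 16092.
[3] 16092 ≡ 5^(5 + 1) + 3·5^3 + 3·5^2 + 3·5 + 2 (base 5). Lift 6: 280712. −1: 280711.
[4] 280711 ≡ 6^(6 + 1) + 3·6^3 + 3·6^2 + 3·6 + 1 (base 6). Lift 7: 5765999. −1: 5765998.
[5] 5765998 ≡ 7^(7 + 1) + 3·7^3 + 3·7^2 + 3·7 (base 7). Lift 8: 134219480. −1: 134219479.
[6] 134219479 ≡ 8^(8 + 1) + 3·8^3 + 3·8^2 + 2·8 + 7 (base 8). Lift 9: 3486786856. −1: 3486786855.
[7] 3486786855 ≡ 9^(9 + 1) + 3·9^3 + 3·9^2 + 2·9 + 6 (base 9). Lift 10: 100000003326. −1: 100000003325.
[8] 100000003325 ≡ 10^(10 + 1) + 3·10^3 + 3·10^2 + 2·10 + 5 (base 10). Lift 11: 3138428381104. −1: 3138428381103.

3038428377778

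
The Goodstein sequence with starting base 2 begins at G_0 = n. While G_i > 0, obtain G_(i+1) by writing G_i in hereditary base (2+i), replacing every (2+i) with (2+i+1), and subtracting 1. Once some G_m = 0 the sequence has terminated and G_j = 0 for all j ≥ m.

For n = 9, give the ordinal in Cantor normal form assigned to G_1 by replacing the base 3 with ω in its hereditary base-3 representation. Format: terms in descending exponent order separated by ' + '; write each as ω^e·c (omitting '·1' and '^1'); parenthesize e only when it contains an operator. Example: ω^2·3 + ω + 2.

ω^(ω + 1)

G_0 = 9. HB_2(9) = 2^(2 + 1) + 1. Bump = 82. G_1 = 81.
G_1 = 81. HB_3(81) = 3^(3 + 1). Bump = 1024. G_2 = 1023.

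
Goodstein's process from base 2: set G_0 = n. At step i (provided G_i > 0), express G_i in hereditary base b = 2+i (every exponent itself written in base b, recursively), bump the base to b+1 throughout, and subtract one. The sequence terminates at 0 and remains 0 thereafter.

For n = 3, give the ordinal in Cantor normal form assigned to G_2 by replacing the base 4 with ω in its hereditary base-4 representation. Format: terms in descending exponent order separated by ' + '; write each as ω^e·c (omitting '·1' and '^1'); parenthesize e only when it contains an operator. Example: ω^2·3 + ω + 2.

3

(0) 3|_2 = 2 + 1 ↦ 3 + 1|_3 = 4 ⇒ 3
(1) 3|_3 = 3 ↦ 4|_4 = 4 ⇒ 3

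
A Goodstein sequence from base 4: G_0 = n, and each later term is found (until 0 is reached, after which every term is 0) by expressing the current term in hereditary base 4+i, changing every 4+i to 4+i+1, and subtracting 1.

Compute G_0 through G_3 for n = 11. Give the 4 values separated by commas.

11, 12, 13, 14

G_0 = 11. HB_4(11) = 2·4 + 3. Bump = 13. G_1 = 12.
G_1 = 12. HB_5(12) = 2·5 + 2. Bump = 14. G_2 = 13.
G_2 = 13. HB_6(13) = 2·6 + 1. Bump = 15. G_3 = 14.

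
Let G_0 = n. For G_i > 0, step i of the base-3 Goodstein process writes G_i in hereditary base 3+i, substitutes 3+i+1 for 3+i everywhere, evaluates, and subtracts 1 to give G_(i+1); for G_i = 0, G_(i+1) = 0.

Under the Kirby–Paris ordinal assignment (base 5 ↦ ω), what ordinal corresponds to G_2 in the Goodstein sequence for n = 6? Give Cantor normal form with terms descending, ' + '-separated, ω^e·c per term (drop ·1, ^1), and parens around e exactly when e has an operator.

ω + 2

G_0=6  [base 3] 2·3  →[3↦4]→  2·4 = 8  −1 ⇒ G_1=7
G_1=7  [base 4] 4 + 3  →[4↦5]→  5 + 3 = 8  −1 ⇒ G_2=7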